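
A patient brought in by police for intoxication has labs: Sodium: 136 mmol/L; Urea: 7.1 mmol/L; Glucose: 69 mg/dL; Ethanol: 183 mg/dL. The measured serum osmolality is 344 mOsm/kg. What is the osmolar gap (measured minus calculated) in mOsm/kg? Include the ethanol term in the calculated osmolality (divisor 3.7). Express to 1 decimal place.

11.6 mOsm/kg

Calculated osmolality = 2·Na + glucose/18 + urea + ethanol/3.7
= 2·136 + 69/18 + 7.1 + 183/3.7
= 272 + 3.83 + 7.10 + 49.46
= 332.39 mOsm/kg ≈ 332.4 mOsm/kg
Osmolar gap = measured − calculated = 344 − 332.4 = 11.6 mOsm/kg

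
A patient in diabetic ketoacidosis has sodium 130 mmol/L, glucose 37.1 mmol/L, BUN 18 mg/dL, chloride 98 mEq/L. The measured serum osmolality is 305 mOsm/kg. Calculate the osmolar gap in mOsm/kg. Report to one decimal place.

Calculated osmolality = 2·Na + glucose + BUN/2.8
= 2·130 + 37.1 + 18/2.8
= 260 + 37.10 + 6.43
= 303.53 mOsm/kg ≈ 303.5 mOsm/kg
Osmolar gap = measured − calculated = 305 − 303.5 = 1.5 mOsm/kg

1.5 mOsm/kg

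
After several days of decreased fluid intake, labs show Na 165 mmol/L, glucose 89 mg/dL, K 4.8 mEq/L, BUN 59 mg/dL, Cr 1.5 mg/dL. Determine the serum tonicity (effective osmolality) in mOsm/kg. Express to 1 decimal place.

Effective osmolality excludes urea (freely permeant across cell membranes):
2·Na + glucose/18
= 2·165 + 89/18
= 330 + 4.94
= 334.94 mOsm/kg

334.9 mOsm/kg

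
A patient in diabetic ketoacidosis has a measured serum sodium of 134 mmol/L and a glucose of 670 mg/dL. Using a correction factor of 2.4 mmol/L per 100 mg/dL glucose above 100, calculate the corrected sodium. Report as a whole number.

Corrected Na = measured Na + 2.4 · (glucose − 100)/100
= 134 + 2.4 · (670 − 100)/100
= 134 + 13.7
= 147.7 mmol/L

148 mmol/L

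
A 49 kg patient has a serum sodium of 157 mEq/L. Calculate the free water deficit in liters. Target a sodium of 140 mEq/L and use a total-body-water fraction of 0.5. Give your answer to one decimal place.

3.0 L

TBW = 0.5 · 49 = 24.5 L
Free water deficit = TBW · (Na/140 − 1)
= 24.5 · (157/140 − 1)
= 24.5 · 0.1214
= 2.97 L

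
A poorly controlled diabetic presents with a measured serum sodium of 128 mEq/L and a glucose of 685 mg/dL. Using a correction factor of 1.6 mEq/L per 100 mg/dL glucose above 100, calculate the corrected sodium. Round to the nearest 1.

Corrected Na = measured Na + 1.6 · (glucose − 100)/100
= 128 + 1.6 · (685 − 100)/100
= 128 + 9.4
= 137.4 mEq/L

137 mEq/L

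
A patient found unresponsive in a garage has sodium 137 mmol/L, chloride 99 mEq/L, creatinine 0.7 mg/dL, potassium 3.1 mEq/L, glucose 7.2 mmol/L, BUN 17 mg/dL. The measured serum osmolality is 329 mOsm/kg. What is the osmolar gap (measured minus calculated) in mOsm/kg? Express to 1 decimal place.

41.7 mOsm/kg

Calculated osmolality = 2·Na + glucose + BUN/2.8
= 2·137 + 7.2 + 17/2.8
= 274 + 7.20 + 6.07
= 287.27 mOsm/kg ≈ 287.3 mOsm/kg
Osmolar gap = measured − calculated = 329 − 287.3 = 41.7 mOsm/kg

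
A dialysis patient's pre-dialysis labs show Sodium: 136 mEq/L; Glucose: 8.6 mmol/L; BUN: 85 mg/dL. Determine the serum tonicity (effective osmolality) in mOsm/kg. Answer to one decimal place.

Effective osmolality excludes urea (freely permeant across cell membranes):
2·Na + glucose
= 2·136 + 8.6
= 272 + 8.6
= 280.6 mOsm/kg

280.6 mOsm/kg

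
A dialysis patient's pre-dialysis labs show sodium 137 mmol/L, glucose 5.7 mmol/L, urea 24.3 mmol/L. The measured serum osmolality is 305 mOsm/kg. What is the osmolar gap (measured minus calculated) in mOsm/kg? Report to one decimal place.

Calculated osmolality = 2·Na + glucose + urea
= 2·137 + 5.7 + 24.3
= 274 + 5.70 + 24.30
= 304 mOsm/kg ≈ 304.0 mOsm/kg
Osmolar gap = measured − calculated = 305 − 304.0 = 1.0 mOsm/kg

1.0 mOsm/kg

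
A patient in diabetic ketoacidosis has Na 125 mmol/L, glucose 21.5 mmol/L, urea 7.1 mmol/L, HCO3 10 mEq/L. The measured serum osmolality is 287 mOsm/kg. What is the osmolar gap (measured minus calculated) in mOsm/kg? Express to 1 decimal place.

8.4 mOsm/kg

Calculated osmolality = 2·Na + glucose + urea
= 2·125 + 21.5 + 7.1
= 250 + 21.50 + 7.10
= 278.6 mOsm/kg ≈ 278.6 mOsm/kg
Osmolar gap = measured − calculated = 287 − 278.6 = 8.4 mOsm/kg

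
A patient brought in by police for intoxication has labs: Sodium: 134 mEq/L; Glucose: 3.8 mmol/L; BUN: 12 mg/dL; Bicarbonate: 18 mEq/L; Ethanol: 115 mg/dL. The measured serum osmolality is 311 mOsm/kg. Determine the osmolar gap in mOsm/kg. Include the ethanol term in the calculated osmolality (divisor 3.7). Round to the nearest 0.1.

3.8 mOsm/kg

Calculated osmolality = 2·Na + glucose + BUN/2.8 + ethanol/3.7
= 2·134 + 3.8 + 12/2.8 + 115/3.7
= 268 + 3.80 + 4.29 + 31.08
= 307.17 mOsm/kg ≈ 307.2 mOsm/kg
Osmolar gap = measured − calculated = 311 − 307.2 = 3.8 mOsm/kg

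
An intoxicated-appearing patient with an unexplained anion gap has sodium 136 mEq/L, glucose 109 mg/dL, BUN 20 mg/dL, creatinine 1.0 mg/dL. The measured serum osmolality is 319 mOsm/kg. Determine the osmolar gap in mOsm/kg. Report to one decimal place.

Calculated osmolality = 2·Na + glucose/18 + BUN/2.8
= 2·136 + 109/18 + 20/2.8
= 272 + 6.06 + 7.14
= 285.2 mOsm/kg ≈ 285.2 mOsm/kg
Osmolar gap = measured − calculated = 319 − 285.2 = 33.8 mOsm/kg

33.8 mOsm/kg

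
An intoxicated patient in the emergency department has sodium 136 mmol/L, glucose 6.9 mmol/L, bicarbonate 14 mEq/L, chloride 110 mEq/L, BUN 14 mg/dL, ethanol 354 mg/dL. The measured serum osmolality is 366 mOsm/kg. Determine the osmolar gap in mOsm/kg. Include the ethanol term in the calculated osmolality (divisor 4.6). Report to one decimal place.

Calculated osmolality = 2·Na + glucose + BUN/2.8 + ethanol/4.6
= 2·136 + 6.9 + 14/2.8 + 354/4.6
= 272 + 6.90 + 5 + 76.96
= 360.86 mOsm/kg ≈ 360.9 mOsm/kg
Osmolar gap = measured − calculated = 366 − 360.9 = 5.1 mOsm/kg

5.1 mOsm/kg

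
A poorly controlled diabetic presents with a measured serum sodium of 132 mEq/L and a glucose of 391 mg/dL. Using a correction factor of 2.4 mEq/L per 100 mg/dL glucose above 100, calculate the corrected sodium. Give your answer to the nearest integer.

139 mEq/L

Corrected Na = measured Na + 2.4 · (glucose − 100)/100
= 132 + 2.4 · (391 − 100)/100
= 132 + 7
= 139 mEq/L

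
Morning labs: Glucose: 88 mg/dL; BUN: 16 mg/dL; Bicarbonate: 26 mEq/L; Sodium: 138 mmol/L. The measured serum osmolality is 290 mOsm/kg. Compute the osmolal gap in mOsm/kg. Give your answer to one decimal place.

3.4 mOsm/kg

Calculated osmolality = 2·Na + glucose/18 + BUN/2.8
= 2·138 + 88/18 + 16/2.8
= 276 + 4.89 + 5.71
= 286.6 mOsm/kg ≈ 286.6 mOsm/kg
Osmolar gap = measured − calculated = 290 − 286.6 = 3.4 mOsm/kg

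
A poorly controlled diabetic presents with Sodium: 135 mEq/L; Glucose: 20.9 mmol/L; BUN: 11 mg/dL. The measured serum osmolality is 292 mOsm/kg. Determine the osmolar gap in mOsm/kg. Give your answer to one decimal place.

-2.8 mOsm/kg

Calculated osmolality = 2·Na + glucose + BUN/2.8
= 2·135 + 20.9 + 11/2.8
= 270 + 20.90 + 3.93
= 294.83 mOsm/kg ≈ 294.8 mOsm/kg
Osmolar gap = measured − calculated = 292 − 294.8 = -2.8 mOsm/kg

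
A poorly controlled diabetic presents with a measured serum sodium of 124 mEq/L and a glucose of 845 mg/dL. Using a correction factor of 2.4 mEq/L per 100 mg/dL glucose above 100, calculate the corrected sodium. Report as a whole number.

142 mEq/L

Corrected Na = measured Na + 2.4 · (glucose − 100)/100
= 124 + 2.4 · (845 − 100)/100
= 124 + 17.9
= 141.9 mEq/L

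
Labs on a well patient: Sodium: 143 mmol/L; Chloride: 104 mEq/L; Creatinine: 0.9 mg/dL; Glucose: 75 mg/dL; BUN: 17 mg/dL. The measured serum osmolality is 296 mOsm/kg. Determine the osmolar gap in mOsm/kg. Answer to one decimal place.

-0.2 mOsm/kg

Calculated osmolality = 2·Na + glucose/18 + BUN/2.8
= 2·143 + 75/18 + 17/2.8
= 286 + 4.17 + 6.07
= 296.24 mOsm/kg ≈ 296.2 mOsm/kg
Osmolar gap = measured − calculated = 296 − 296.2 = -0.2 mOsm/kg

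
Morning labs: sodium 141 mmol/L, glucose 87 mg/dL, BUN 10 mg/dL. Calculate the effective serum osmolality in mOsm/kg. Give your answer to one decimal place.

Effective osmolality excludes urea (freely permeant across cell membranes):
2·Na + glucose/18
= 2·141 + 87/18
= 282 + 4.83
= 286.83 mOsm/kg

286.8 mOsm/kg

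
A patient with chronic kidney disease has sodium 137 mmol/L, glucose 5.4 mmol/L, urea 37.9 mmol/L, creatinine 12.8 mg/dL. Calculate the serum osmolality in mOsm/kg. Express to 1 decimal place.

Calculated osmolality = 2·Na + glucose + urea
= 2·137 + 5.4 + 37.9
= 274 + 5.40 + 37.90
= 317.3 mOsm/kg

317.3 mOsm/kg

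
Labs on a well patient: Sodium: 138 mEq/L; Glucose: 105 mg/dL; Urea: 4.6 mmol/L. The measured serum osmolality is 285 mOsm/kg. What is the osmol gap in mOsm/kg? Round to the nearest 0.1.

Calculated osmolality = 2·Na + glucose/18 + urea
= 2·138 + 105/18 + 4.6
= 276 + 5.83 + 4.60
= 286.43 mOsm/kg ≈ 286.4 mOsm/kg
Osmolar gap = measured − calculated = 285 − 286.4 = -1.4 mOsm/kg

-1.4 mOsm/kg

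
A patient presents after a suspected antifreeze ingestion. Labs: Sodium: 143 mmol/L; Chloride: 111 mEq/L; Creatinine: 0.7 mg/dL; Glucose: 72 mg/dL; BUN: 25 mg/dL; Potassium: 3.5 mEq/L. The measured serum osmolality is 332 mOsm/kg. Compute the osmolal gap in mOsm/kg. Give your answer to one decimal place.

33.1 mOsm/kg

Calculated osmolality = 2·Na + glucose/18 + BUN/2.8
= 2·143 + 72/18 + 25/2.8
= 286 + 4 + 8.93
= 298.93 mOsm/kg ≈ 298.9 mOsm/kg
Osmolar gap = measured − calculated = 332 − 298.9 = 33.1 mOsm/kg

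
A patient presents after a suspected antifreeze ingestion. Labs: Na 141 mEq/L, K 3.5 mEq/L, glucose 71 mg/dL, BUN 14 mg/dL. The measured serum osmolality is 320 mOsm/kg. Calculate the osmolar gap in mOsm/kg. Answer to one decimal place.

Calculated osmolality = 2·Na + glucose/18 + BUN/2.8
= 2·141 + 71/18 + 14/2.8
= 282 + 3.94 + 5
= 290.94 mOsm/kg ≈ 290.9 mOsm/kg
Osmolar gap = measured − calculated = 320 − 290.9 = 29.1 mOsm/kg

29.1 mOsm/kg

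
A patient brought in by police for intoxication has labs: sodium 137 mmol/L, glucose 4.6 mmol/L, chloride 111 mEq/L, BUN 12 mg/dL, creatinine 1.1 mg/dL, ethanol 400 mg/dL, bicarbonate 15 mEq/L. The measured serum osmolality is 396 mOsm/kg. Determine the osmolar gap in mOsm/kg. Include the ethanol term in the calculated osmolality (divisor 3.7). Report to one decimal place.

5.0 mOsm/kg

Calculated osmolality = 2·Na + glucose + BUN/2.8 + ethanol/3.7
= 2·137 + 4.6 + 12/2.8 + 400/3.7
= 274 + 4.60 + 4.29 + 108.11
= 391 mOsm/kg ≈ 391.0 mOsm/kg
Osmolar gap = measured − calculated = 396 − 391.0 = 5.0 mOsm/kg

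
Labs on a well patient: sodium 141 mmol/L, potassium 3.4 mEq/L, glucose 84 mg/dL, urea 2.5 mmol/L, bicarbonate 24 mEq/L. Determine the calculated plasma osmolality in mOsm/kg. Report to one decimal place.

Calculated osmolality = 2·Na + glucose/18 + urea
= 2·141 + 84/18 + 2.5
= 282 + 4.67 + 2.50
= 289.17 mOsm/kg

289.2 mOsm/kg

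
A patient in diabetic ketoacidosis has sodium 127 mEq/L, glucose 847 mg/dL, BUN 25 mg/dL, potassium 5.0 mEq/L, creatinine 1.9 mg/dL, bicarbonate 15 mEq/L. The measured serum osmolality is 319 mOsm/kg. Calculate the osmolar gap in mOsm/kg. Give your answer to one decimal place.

9.0 mOsm/kg

Calculated osmolality = 2·Na + glucose/18 + BUN/2.8
= 2·127 + 847/18 + 25/2.8
= 254 + 47.06 + 8.93
= 309.99 mOsm/kg ≈ 310.0 mOsm/kg
Osmolar gap = measured − calculated = 319 − 310.0 = 9.0 mOsm/kg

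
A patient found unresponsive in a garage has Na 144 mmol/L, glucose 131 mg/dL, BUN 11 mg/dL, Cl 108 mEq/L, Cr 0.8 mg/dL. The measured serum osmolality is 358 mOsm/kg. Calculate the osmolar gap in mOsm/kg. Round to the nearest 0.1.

58.8 mOsm/kg

Calculated osmolality = 2·Na + glucose/18 + BUN/2.8
= 2·144 + 131/18 + 11/2.8
= 288 + 7.28 + 3.93
= 299.21 mOsm/kg ≈ 299.2 mOsm/kg
Osmolar gap = measured − calculated = 358 − 299.2 = 58.8 mOsm/kg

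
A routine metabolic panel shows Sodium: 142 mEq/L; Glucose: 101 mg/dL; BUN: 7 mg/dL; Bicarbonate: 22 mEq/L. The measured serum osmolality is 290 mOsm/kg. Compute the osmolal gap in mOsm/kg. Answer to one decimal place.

-2.1 mOsm/kg

Calculated osmolality = 2·Na + glucose/18 + BUN/2.8
= 2·142 + 101/18 + 7/2.8
= 284 + 5.61 + 2.50
= 292.11 mOsm/kg ≈ 292.1 mOsm/kg
Osmolar gap = measured − calculated = 290 − 292.1 = -2.1 mOsm/kg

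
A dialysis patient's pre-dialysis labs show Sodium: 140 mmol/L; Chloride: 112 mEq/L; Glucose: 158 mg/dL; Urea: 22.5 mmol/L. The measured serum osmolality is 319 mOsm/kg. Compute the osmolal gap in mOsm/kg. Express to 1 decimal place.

Calculated osmolality = 2·Na + glucose/18 + urea
= 2·140 + 158/18 + 22.5
= 280 + 8.78 + 22.50
= 311.28 mOsm/kg ≈ 311.3 mOsm/kg
Osmolar gap = measured − calculated = 319 − 311.3 = 7.7 mOsm/kg

7.7 mOsm/kg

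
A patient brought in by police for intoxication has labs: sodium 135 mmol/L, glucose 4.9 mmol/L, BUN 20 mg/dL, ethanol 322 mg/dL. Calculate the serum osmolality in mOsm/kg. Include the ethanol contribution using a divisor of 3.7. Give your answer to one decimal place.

Calculated osmolality = 2·Na + glucose + BUN/2.8 + ethanol/3.7
= 2·135 + 4.9 + 20/2.8 + 322/3.7
= 270 + 4.90 + 7.14 + 87.03
= 369.07 mOsm/kg

369.1 mOsm/kg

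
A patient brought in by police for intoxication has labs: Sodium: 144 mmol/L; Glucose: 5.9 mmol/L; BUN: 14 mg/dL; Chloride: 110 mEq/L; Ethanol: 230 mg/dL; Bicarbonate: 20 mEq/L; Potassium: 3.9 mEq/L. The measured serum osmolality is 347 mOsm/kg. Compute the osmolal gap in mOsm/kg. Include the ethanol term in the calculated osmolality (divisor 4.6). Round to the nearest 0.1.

-1.9 mOsm/kg

Calculated osmolality = 2·Na + glucose + BUN/2.8 + ethanol/4.6
= 2·144 + 5.9 + 14/2.8 + 230/4.6
= 288 + 5.90 + 5 + 50
= 348.9 mOsm/kg ≈ 348.9 mOsm/kg
Osmolar gap = measured − calculated = 347 − 348.9 = -1.9 mOsm/kg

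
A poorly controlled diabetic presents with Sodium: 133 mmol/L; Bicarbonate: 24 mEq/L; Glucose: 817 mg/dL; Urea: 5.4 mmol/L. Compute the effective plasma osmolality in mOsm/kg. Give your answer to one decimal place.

311.4 mOsm/kg

Effective osmolality excludes urea (freely permeant across cell membranes):
2·Na + glucose/18
= 2·133 + 817/18
= 266 + 45.39
= 311.39 mOsm/kg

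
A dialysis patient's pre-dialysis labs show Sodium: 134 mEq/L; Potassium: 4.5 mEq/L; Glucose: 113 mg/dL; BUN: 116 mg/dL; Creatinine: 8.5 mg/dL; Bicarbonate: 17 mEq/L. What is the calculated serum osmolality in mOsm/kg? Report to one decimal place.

315.7 mOsm/kg

Calculated osmolality = 2·Na + glucose/18 + BUN/2.8
= 2·134 + 113/18 + 116/2.8
= 268 + 6.28 + 41.43
= 315.71 mOsm/kg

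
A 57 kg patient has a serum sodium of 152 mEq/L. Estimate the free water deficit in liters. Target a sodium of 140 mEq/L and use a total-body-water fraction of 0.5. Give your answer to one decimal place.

TBW = 0.5 · 57 = 28.5 L
Free water deficit = TBW · (Na/140 − 1)
= 28.5 · (152/140 − 1)
= 28.5 · 0.0857
= 2.44 L

2.4 L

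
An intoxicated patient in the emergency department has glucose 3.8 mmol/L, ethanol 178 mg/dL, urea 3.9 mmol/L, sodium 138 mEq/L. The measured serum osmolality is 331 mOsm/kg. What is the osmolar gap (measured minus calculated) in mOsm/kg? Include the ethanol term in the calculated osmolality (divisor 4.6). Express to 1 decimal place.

8.6 mOsm/kg

Calculated osmolality = 2·Na + glucose + urea + ethanol/4.6
= 2·138 + 3.8 + 3.9 + 178/4.6
= 276 + 3.80 + 3.90 + 38.70
= 322.4 mOsm/kg ≈ 322.4 mOsm/kg
Osmolar gap = measured − calculated = 331 − 322.4 = 8.6 mOsm/kg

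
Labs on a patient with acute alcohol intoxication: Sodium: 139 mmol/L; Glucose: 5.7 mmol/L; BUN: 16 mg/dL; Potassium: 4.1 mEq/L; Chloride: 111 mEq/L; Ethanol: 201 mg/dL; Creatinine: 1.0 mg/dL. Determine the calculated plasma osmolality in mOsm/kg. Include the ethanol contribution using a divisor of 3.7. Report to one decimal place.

343.7 mOsm/kg

Calculated osmolality = 2·Na + glucose + BUN/2.8 + ethanol/3.7
= 2·139 + 5.7 + 16/2.8 + 201/3.7
= 278 + 5.70 + 5.71 + 54.32
= 343.73 mOsm/kg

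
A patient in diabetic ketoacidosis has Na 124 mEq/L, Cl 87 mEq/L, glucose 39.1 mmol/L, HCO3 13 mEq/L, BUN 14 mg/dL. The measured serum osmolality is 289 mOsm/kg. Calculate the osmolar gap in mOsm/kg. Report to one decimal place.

-3.1 mOsm/kg

Calculated osmolality = 2·Na + glucose + BUN/2.8
= 2·124 + 39.1 + 14/2.8
= 248 + 39.10 + 5
= 292.1 mOsm/kg ≈ 292.1 mOsm/kg
Osmolar gap = measured − calculated = 289 − 292.1 = -3.1 mOsm/kg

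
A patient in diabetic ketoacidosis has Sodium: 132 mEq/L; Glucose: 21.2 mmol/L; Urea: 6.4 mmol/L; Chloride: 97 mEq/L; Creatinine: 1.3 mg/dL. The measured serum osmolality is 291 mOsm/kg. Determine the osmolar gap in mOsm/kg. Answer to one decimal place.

-0.6 mOsm/kg

Calculated osmolality = 2·Na + glucose + urea
= 2·132 + 21.2 + 6.4
= 264 + 21.20 + 6.40
= 291.6 mOsm/kg ≈ 291.6 mOsm/kg
Osmolar gap = measured − calculated = 291 − 291.6 = -0.6 mOsm/kg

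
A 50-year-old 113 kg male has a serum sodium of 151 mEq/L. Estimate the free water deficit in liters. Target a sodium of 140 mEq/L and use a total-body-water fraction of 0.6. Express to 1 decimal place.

TBW = 0.6 · 113 = 67.8 L
Free water deficit = TBW · (Na/140 − 1)
= 67.8 · (151/140 − 1)
= 67.8 · 0.0786
= 5.33 L

5.3 L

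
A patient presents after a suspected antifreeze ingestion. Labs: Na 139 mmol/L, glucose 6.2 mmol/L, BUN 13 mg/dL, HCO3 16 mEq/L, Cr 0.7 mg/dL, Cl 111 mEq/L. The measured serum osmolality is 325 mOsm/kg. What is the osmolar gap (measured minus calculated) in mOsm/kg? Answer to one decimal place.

Calculated osmolality = 2·Na + glucose + BUN/2.8
= 2·139 + 6.2 + 13/2.8
= 278 + 6.20 + 4.64
= 288.84 mOsm/kg ≈ 288.8 mOsm/kg
Osmolar gap = measured − calculated = 325 − 288.8 = 36.2 mOsm/kg

36.2 mOsm/kg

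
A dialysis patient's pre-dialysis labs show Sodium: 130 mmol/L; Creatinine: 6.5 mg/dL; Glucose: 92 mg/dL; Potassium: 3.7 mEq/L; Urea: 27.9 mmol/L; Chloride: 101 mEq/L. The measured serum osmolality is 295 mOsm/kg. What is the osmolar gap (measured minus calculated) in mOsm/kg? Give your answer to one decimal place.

Calculated osmolality = 2·Na + glucose/18 + urea
= 2·130 + 92/18 + 27.9
= 260 + 5.11 + 27.90
= 293.01 mOsm/kg ≈ 293.0 mOsm/kg
Osmolar gap = measured − calculated = 295 − 293.0 = 2.0 mOsm/kg

2.0 mOsm/kg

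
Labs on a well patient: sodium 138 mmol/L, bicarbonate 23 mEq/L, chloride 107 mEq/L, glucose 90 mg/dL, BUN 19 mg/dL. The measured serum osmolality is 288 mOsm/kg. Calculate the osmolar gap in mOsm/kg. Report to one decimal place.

0.2 mOsm/kg

Calculated osmolality = 2·Na + glucose/18 + BUN/2.8
= 2·138 + 90/18 + 19/2.8
= 276 + 5 + 6.79
= 287.79 mOsm/kg ≈ 287.8 mOsm/kg
Osmolar gap = measured − calculated = 288 − 287.8 = 0.2 mOsm/kg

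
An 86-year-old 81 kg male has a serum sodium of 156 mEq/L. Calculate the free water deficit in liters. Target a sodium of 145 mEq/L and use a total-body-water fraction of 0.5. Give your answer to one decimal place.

3.1 L

TBW = 0.5 · 81 = 40.5 L
Free water deficit = TBW · (Na/145 − 1)
= 40.5 · (156/145 − 1)
= 40.5 · 0.0759
= 3.07 L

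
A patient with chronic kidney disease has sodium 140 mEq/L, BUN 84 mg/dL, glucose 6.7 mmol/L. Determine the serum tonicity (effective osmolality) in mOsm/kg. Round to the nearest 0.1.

286.7 mOsm/kg

Effective osmolality excludes urea (freely permeant across cell membranes):
2·Na + glucose
= 2·140 + 6.7
= 280 + 6.7
= 286.7 mOsm/kg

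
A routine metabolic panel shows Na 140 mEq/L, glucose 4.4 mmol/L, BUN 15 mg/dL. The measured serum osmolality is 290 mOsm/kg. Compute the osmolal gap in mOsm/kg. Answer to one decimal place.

Calculated osmolality = 2·Na + glucose + BUN/2.8
= 2·140 + 4.4 + 15/2.8
= 280 + 4.40 + 5.36
= 289.76 mOsm/kg ≈ 289.8 mOsm/kg
Osmolar gap = measured − calculated = 290 − 289.8 = 0.2 mOsm/kg

0.2 mOsm/kg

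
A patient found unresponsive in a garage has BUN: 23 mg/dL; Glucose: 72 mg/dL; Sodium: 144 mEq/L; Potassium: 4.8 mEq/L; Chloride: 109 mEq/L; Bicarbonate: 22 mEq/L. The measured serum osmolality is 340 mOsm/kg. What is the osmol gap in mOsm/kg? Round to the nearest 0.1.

39.8 mOsm/kg

Calculated osmolality = 2·Na + glucose/18 + BUN/2.8
= 2·144 + 72/18 + 23/2.8
= 288 + 4 + 8.21
= 300.21 mOsm/kg ≈ 300.2 mOsm/kg
Osmolar gap = measured − calculated = 340 − 300.2 = 39.8 mOsm/kg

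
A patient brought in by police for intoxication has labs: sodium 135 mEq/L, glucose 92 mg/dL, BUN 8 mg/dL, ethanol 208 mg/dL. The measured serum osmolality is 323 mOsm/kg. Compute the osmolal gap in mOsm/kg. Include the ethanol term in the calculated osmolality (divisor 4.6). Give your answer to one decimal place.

Calculated osmolality = 2·Na + glucose/18 + BUN/2.8 + ethanol/4.6
= 2·135 + 92/18 + 8/2.8 + 208/4.6
= 270 + 5.11 + 2.86 + 45.22
= 323.19 mOsm/kg ≈ 323.2 mOsm/kg
Osmolar gap = measured − calculated = 323 − 323.2 = -0.2 mOsm/kg

-0.2 mOsm/kg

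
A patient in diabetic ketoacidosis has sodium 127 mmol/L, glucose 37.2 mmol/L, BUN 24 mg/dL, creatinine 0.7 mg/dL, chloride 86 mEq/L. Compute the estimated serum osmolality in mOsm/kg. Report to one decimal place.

299.8 mOsm/kg

Calculated osmolality = 2·Na + glucose + BUN/2.8
= 2·127 + 37.2 + 24/2.8
= 254 + 37.20 + 8.57
= 299.77 mOsm/kg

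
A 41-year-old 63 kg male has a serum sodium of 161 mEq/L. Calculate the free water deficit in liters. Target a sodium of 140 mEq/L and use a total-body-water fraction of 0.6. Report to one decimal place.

5.7 L

TBW = 0.6 · 63 = 37.8 L
Free water deficit = TBW · (Na/140 − 1)
= 37.8 · (161/140 − 1)
= 37.8 · 0.15
= 5.67 L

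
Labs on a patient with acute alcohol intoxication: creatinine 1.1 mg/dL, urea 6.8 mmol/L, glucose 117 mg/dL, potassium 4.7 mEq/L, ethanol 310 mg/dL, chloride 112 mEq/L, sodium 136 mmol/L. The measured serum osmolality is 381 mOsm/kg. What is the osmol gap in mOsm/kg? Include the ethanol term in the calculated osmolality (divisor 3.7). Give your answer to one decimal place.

11.9 mOsm/kg

Calculated osmolality = 2·Na + glucose/18 + urea + ethanol/3.7
= 2·136 + 117/18 + 6.8 + 310/3.7
= 272 + 6.50 + 6.80 + 83.78
= 369.08 mOsm/kg ≈ 369.1 mOsm/kg
Osmolar gap = measured − calculated = 381 − 369.1 = 11.9 mOsm/kg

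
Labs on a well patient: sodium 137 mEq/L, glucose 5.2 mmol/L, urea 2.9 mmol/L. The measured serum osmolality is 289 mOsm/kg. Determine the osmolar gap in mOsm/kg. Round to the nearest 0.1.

6.9 mOsm/kg

Calculated osmolality = 2·Na + glucose + urea
= 2·137 + 5.2 + 2.9
= 274 + 5.20 + 2.90
= 282.1 mOsm/kg ≈ 282.1 mOsm/kg
Osmolar gap = measured − calculated = 289 − 282.1 = 6.9 mOsm/kg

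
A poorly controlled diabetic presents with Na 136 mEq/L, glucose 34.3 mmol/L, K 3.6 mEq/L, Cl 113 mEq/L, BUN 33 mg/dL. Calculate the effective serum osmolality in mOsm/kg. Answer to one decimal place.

Effective osmolality excludes urea (freely permeant across cell membranes):
2·Na + glucose
= 2·136 + 34.3
= 272 + 34.3
= 306.3 mOsm/kg

306.3 mOsm/kg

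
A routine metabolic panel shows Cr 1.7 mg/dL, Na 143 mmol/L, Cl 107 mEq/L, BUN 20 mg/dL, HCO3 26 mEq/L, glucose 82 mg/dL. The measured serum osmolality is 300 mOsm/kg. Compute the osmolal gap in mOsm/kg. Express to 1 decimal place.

Calculated osmolality = 2·Na + glucose/18 + BUN/2.8
= 2·143 + 82/18 + 20/2.8
= 286 + 4.56 + 7.14
= 297.7 mOsm/kg ≈ 297.7 mOsm/kg
Osmolar gap = measured − calculated = 300 − 297.7 = 2.3 mOsm/kg

2.3 mOsm/kg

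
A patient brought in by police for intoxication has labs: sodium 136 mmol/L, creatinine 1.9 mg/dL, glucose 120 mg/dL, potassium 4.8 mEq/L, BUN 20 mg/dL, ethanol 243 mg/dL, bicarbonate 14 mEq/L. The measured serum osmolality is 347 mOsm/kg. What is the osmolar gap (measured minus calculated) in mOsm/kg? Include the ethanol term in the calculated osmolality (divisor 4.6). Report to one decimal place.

Calculated osmolality = 2·Na + glucose/18 + BUN/2.8 + ethanol/4.6
= 2·136 + 120/18 + 20/2.8 + 243/4.6
= 272 + 6.67 + 7.14 + 52.83
= 338.64 mOsm/kg ≈ 338.6 mOsm/kg
Osmolar gap = measured − calculated = 347 − 338.6 = 8.4 mOsm/kg

8.4 mOsm/kg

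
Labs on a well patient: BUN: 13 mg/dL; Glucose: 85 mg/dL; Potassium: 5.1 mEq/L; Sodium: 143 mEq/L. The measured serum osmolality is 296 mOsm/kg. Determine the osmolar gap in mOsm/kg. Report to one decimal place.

Calculated osmolality = 2·Na + glucose/18 + BUN/2.8
= 2·143 + 85/18 + 13/2.8
= 286 + 4.72 + 4.64
= 295.36 mOsm/kg ≈ 295.4 mOsm/kg
Osmolar gap = measured − calculated = 296 − 295.4 = 0.6 mOsm/kg

0.6 mOsm/kg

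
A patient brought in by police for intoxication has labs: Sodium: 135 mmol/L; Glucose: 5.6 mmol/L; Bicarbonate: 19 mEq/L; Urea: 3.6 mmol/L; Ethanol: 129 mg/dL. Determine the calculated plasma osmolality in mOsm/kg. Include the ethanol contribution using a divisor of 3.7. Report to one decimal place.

314.1 mOsm/kg

Calculated osmolality = 2·Na + glucose + urea + ethanol/3.7
= 2·135 + 5.6 + 3.6 + 129/3.7
= 270 + 5.60 + 3.60 + 34.86
= 314.06 mOsm/kg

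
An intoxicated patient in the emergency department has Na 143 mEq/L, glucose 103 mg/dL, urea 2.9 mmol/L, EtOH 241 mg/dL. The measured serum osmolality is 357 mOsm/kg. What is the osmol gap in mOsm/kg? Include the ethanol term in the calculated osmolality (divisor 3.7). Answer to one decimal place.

-2.8 mOsm/kg

Calculated osmolality = 2·Na + glucose/18 + urea + ethanol/3.7
= 2·143 + 103/18 + 2.9 + 241/3.7
= 286 + 5.72 + 2.90 + 65.14
= 359.76 mOsm/kg ≈ 359.8 mOsm/kg
Osmolar gap = measured − calculated = 357 − 359.8 = -2.8 mOsm/kg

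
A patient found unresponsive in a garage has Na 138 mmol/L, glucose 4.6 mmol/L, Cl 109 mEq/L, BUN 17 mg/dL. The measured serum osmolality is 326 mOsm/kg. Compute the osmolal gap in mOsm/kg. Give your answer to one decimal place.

Calculated osmolality = 2·Na + glucose + BUN/2.8
= 2·138 + 4.6 + 17/2.8
= 276 + 4.60 + 6.07
= 286.67 mOsm/kg ≈ 286.7 mOsm/kg
Osmolar gap = measured − calculated = 326 − 286.7 = 39.3 mOsm/kg

39.3 mOsm/kg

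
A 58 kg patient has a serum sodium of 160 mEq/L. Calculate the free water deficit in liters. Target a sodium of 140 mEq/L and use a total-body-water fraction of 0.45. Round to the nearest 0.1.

3.7 L

TBW = 0.45 · 58 = 26.1 L
Free water deficit = TBW · (Na/140 − 1)
= 26.1 · (160/140 − 1)
= 26.1 · 0.1429
= 3.73 L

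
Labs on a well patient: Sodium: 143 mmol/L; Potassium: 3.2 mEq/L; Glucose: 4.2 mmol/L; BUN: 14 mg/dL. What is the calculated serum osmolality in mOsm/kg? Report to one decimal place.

295.2 mOsm/kg

Calculated osmolality = 2·Na + glucose + BUN/2.8
= 2·143 + 4.2 + 14/2.8
= 286 + 4.20 + 5
= 295.2 mOsm/kg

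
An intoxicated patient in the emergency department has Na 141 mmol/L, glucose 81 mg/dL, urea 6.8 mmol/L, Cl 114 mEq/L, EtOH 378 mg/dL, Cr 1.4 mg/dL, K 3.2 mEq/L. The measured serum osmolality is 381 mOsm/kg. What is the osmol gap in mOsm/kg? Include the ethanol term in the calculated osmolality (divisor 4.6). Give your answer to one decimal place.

5.5 mOsm/kg

Calculated osmolality = 2·Na + glucose/18 + urea + ethanol/4.6
= 2·141 + 81/18 + 6.8 + 378/4.6
= 282 + 4.50 + 6.80 + 82.17
= 375.47 mOsm/kg ≈ 375.5 mOsm/kg
Osmolar gap = measured − calculated = 381 − 375.5 = 5.5 mOsm/kg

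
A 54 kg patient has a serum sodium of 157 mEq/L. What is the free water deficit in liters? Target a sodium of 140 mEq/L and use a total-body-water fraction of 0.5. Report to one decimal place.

3.3 L

TBW = 0.5 · 54 = 27 L
Free water deficit = TBW · (Na/140 − 1)
= 27 · (157/140 − 1)
= 27 · 0.1214
= 3.28 L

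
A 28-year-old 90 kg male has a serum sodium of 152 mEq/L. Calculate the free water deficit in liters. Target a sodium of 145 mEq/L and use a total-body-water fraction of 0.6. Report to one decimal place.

TBW = 0.6 · 90 = 54 L
Free water deficit = TBW · (Na/145 − 1)
= 54 · (152/145 − 1)
= 54 · 0.0483
= 2.61 L

2.6 L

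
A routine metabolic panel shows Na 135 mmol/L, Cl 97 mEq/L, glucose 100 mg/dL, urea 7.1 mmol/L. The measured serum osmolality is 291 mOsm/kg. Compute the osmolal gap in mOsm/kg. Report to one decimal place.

8.3 mOsm/kg

Calculated osmolality = 2·Na + glucose/18 + urea
= 2·135 + 100/18 + 7.1
= 270 + 5.56 + 7.10
= 282.66 mOsm/kg ≈ 282.7 mOsm/kg
Osmolar gap = measured − calculated = 291 − 282.7 = 8.3 mOsm/kg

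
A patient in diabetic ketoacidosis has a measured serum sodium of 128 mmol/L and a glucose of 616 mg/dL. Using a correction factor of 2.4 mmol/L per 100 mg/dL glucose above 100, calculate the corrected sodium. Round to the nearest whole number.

Corrected Na = measured Na + 2.4 · (glucose − 100)/100
= 128 + 2.4 · (616 − 100)/100
= 128 + 12.4
= 140.4 mmol/L

140 mmol/L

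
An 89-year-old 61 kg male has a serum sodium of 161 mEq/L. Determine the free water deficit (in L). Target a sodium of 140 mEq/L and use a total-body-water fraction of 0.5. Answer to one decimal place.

4.6 L

TBW = 0.5 · 61 = 30.5 L
Free water deficit = TBW · (Na/140 − 1)
= 30.5 · (161/140 − 1)
= 30.5 · 0.15
= 4.58 L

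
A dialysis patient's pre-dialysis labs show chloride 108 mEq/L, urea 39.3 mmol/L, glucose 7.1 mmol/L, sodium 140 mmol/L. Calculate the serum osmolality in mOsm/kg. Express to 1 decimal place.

326.4 mOsm/kg

Calculated osmolality = 2·Na + glucose + urea
= 2·140 + 7.1 + 39.3
= 280 + 7.10 + 39.30
= 326.4 mOsm/kg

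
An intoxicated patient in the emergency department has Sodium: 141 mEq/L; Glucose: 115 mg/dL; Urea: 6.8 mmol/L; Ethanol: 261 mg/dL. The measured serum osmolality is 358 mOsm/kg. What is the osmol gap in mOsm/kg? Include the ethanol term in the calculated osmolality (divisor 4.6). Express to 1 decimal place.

6.1 mOsm/kg

Calculated osmolality = 2·Na + glucose/18 + urea + ethanol/4.6
= 2·141 + 115/18 + 6.8 + 261/4.6
= 282 + 6.39 + 6.80 + 56.74
= 351.93 mOsm/kg ≈ 351.9 mOsm/kg
Osmolar gap = measured − calculated = 358 − 351.9 = 6.1 mOsm/kg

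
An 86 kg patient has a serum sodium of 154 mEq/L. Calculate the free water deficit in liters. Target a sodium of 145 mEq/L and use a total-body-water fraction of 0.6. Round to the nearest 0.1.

3.2 L

TBW = 0.6 · 86 = 51.6 L
Free water deficit = TBW · (Na/145 − 1)
= 51.6 · (154/145 − 1)
= 51.6 · 0.0621
= 3.2 L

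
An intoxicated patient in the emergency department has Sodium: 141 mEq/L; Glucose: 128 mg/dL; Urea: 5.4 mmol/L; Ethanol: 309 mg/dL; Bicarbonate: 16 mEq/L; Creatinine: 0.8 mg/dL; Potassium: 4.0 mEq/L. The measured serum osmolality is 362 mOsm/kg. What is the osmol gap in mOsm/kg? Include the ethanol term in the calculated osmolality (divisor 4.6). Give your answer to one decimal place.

0.3 mOsm/kg

Calculated osmolality = 2·Na + glucose/18 + urea + ethanol/4.6
= 2·141 + 128/18 + 5.4 + 309/4.6
= 282 + 7.11 + 5.40 + 67.17
= 361.68 mOsm/kg ≈ 361.7 mOsm/kg
Osmolar gap = measured − calculated = 362 − 361.7 = 0.3 mOsm/kg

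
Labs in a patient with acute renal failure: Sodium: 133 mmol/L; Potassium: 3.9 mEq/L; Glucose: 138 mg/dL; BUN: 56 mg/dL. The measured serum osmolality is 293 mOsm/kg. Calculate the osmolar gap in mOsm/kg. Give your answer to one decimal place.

-0.7 mOsm/kg

Calculated osmolality = 2·Na + glucose/18 + BUN/2.8
= 2·133 + 138/18 + 56/2.8
= 266 + 7.67 + 20
= 293.67 mOsm/kg ≈ 293.7 mOsm/kg
Osmolar gap = measured − calculated = 293 − 293.7 = -0.7 mOsm/kg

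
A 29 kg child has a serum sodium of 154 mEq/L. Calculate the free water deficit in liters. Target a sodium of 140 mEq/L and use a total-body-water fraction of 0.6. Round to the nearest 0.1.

1.7 L

TBW = 0.6 · 29 = 17.4 L
Free water deficit = TBW · (Na/140 − 1)
= 17.4 · (154/140 − 1)
= 17.4 · 0.1
= 1.74 L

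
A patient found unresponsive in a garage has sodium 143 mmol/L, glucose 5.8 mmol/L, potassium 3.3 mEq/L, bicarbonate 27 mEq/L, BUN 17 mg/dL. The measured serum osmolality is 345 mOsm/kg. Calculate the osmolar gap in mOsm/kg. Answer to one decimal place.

47.1 mOsm/kg

Calculated osmolality = 2·Na + glucose + BUN/2.8
= 2·143 + 5.8 + 17/2.8
= 286 + 5.80 + 6.07
= 297.87 mOsm/kg ≈ 297.9 mOsm/kg
Osmolar gap = measured − calculated = 345 − 297.9 = 47.1 mOsm/kg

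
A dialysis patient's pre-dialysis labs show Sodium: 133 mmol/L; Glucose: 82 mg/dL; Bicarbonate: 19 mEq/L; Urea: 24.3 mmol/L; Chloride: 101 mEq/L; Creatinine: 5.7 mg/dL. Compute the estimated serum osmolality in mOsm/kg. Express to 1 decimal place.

Calculated osmolality = 2·Na + glucose/18 + urea
= 2·133 + 82/18 + 24.3
= 266 + 4.56 + 24.30
= 294.86 mOsm/kg

294.9 mOsm/kg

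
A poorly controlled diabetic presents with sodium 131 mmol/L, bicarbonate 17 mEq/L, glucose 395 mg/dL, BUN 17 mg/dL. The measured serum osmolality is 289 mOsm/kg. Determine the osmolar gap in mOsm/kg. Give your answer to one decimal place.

Calculated osmolality = 2·Na + glucose/18 + BUN/2.8
= 2·131 + 395/18 + 17/2.8
= 262 + 21.94 + 6.07
= 290.01 mOsm/kg ≈ 290.0 mOsm/kg
Osmolar gap = measured − calculated = 289 − 290.0 = -1.0 mOsm/kg

-1.0 mOsm/kg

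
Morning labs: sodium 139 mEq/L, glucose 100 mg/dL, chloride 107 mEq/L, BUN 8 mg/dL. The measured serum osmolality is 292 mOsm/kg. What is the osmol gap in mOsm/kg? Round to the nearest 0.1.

5.6 mOsm/kg

Calculated osmolality = 2·Na + glucose/18 + BUN/2.8
= 2·139 + 100/18 + 8/2.8
= 278 + 5.56 + 2.86
= 286.42 mOsm/kg ≈ 286.4 mOsm/kg
Osmolar gap = measured − calculated = 292 − 286.4 = 5.6 mOsm/kg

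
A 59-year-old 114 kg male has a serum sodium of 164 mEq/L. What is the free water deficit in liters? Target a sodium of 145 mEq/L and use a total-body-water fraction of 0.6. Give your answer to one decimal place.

9.0 L

TBW = 0.6 · 114 = 68.4 L
Free water deficit = TBW · (Na/145 − 1)
= 68.4 · (164/145 − 1)
= 68.4 · 0.131
= 8.96 L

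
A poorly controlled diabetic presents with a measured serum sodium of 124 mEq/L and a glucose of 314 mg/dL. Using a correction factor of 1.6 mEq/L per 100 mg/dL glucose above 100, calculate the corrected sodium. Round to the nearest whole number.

127 mEq/L

Corrected Na = measured Na + 1.6 · (glucose − 100)/100
= 124 + 1.6 · (314 − 100)/100
= 124 + 3.4
= 127.4 mEq/L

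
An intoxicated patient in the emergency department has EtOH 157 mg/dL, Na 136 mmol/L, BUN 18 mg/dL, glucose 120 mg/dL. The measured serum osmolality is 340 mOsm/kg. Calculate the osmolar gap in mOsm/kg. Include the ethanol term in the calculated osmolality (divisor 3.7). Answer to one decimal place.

12.5 mOsm/kg

Calculated osmolality = 2·Na + glucose/18 + BUN/2.8 + ethanol/3.7
= 2·136 + 120/18 + 18/2.8 + 157/3.7
= 272 + 6.67 + 6.43 + 42.43
= 327.53 mOsm/kg ≈ 327.5 mOsm/kg
Osmolar gap = measured − calculated = 340 − 327.5 = 12.5 mOsm/kg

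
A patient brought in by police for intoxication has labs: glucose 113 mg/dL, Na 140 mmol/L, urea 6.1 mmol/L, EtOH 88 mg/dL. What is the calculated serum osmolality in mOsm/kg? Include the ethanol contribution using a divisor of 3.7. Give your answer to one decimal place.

316.2 mOsm/kg

Calculated osmolality = 2·Na + glucose/18 + urea + ethanol/3.7
= 2·140 + 113/18 + 6.1 + 88/3.7
= 280 + 6.28 + 6.10 + 23.78
= 316.16 mOsm/kg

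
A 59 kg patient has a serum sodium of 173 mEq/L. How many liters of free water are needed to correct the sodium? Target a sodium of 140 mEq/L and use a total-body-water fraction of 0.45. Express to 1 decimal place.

TBW = 0.45 · 59 = 26.55 L
Free water deficit = TBW · (Na/140 − 1)
= 26.55 · (173/140 − 1)
= 26.55 · 0.2357
= 6.26 L

6.3 L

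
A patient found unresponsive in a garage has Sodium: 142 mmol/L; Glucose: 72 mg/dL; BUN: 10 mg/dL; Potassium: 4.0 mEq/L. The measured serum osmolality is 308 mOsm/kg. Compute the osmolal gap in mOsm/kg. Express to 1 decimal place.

16.4 mOsm/kg

Calculated osmolality = 2·Na + glucose/18 + BUN/2.8
= 2·142 + 72/18 + 10/2.8
= 284 + 4 + 3.57
= 291.57 mOsm/kg ≈ 291.6 mOsm/kg
Osmolar gap = measured − calculated = 308 − 291.6 = 16.4 mOsm/kg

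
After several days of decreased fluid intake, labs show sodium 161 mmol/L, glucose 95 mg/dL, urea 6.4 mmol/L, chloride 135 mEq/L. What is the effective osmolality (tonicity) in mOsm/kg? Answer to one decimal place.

Effective osmolality excludes urea (freely permeant across cell membranes):
2·Na + glucose/18
= 2·161 + 95/18
= 322 + 5.28
= 327.28 mOsm/kg

327.3 mOsm/kg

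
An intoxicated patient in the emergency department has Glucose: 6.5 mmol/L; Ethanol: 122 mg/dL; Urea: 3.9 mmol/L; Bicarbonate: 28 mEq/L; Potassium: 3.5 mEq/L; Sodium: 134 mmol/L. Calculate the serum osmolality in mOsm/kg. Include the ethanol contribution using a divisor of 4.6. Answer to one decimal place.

304.9 mOsm/kg

Calculated osmolality = 2·Na + glucose + urea + ethanol/4.6
= 2·134 + 6.5 + 3.9 + 122/4.6
= 268 + 6.50 + 3.90 + 26.52
= 304.92 mOsm/kg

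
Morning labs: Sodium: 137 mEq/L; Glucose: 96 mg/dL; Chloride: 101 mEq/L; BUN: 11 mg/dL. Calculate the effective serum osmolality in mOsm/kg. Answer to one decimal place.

279.3 mOsm/kg

Effective osmolality excludes urea (freely permeant across cell membranes):
2·Na + glucose/18
= 2·137 + 96/18
= 274 + 5.33
= 279.33 mOsm/kg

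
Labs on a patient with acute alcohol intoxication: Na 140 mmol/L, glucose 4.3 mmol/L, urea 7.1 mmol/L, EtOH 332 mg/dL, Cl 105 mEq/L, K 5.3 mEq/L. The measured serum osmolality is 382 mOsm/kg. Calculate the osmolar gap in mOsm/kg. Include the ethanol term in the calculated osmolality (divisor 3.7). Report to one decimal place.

0.9 mOsm/kg

Calculated osmolality = 2·Na + glucose + urea + ethanol/3.7
= 2·140 + 4.3 + 7.1 + 332/3.7
= 280 + 4.30 + 7.10 + 89.73
= 381.13 mOsm/kg ≈ 381.1 mOsm/kg
Osmolar gap = measured − calculated = 382 − 381.1 = 0.9 mOsm/kg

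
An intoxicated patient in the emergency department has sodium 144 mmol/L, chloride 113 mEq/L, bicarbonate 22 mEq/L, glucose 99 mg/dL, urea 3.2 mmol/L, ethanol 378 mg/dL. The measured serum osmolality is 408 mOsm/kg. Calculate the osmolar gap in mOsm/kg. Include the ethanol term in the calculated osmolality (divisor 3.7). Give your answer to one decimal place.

Calculated osmolality = 2·Na + glucose/18 + urea + ethanol/3.7
= 2·144 + 99/18 + 3.2 + 378/3.7
= 288 + 5.50 + 3.20 + 102.16
= 398.86 mOsm/kg ≈ 398.9 mOsm/kg
Osmolar gap = measured − calculated = 408 − 398.9 = 9.1 mOsm/kg

9.1 mOsm/kg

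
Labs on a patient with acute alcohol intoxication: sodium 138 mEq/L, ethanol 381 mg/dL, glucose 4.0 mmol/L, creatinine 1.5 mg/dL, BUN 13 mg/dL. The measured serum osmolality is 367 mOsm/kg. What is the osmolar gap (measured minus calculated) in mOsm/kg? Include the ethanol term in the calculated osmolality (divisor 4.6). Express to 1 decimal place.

-0.5 mOsm/kg

Calculated osmolality = 2·Na + glucose + BUN/2.8 + ethanol/4.6
= 2·138 + 4 + 13/2.8 + 381/4.6
= 276 + 4 + 4.64 + 82.83
= 367.47 mOsm/kg ≈ 367.5 mOsm/kg
Osmolar gap = measured − calculated = 367 − 367.5 = -0.5 mOsm/kg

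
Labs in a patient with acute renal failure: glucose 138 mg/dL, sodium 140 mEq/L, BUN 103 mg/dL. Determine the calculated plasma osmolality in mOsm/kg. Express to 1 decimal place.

Calculated osmolality = 2·Na + glucose/18 + BUN/2.8
= 2·140 + 138/18 + 103/2.8
= 280 + 7.67 + 36.79
= 324.46 mOsm/kg

324.5 mOsm/kg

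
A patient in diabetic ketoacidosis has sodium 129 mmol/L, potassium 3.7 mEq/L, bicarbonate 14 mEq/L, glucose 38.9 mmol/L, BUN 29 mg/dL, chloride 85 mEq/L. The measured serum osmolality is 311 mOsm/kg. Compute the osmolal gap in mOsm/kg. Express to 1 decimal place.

3.7 mOsm/kg

Calculated osmolality = 2·Na + glucose + BUN/2.8
= 2·129 + 38.9 + 29/2.8
= 258 + 38.90 + 10.36
= 307.26 mOsm/kg ≈ 307.3 mOsm/kg
Osmolar gap = measured − calculated = 311 − 307.3 = 3.7 mOsm/kg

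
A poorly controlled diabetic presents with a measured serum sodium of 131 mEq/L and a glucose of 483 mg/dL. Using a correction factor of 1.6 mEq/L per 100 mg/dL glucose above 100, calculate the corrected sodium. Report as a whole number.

137 mEq/L

Corrected Na = measured Na + 1.6 · (glucose − 100)/100
= 131 + 1.6 · (483 − 100)/100
= 131 + 6.1
= 137.1 mEq/L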